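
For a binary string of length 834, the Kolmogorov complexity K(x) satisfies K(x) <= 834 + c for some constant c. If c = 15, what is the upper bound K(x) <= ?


K(x) <= |x| + c = 834 + 15 = 849

849


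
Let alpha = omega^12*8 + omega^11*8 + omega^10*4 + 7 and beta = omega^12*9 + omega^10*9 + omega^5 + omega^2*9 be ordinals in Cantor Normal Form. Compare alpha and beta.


Compare term by term from highest exponent:
alpha = omega^12*8 + omega^11*8 + omega^10*4 + 7
beta = omega^12*9 + omega^10*9 + omega^5 + omega^2*9
Term 1: alpha has omega^12*8, beta has omega^12*9
Term 2: alpha has omega^11*8, beta has omega^10*9
Term 3: alpha has omega^10*4, beta has omega^5*1
Term 4: alpha has omega^0*7, beta has omega^2*9
Result: alpha < beta

alpha < beta


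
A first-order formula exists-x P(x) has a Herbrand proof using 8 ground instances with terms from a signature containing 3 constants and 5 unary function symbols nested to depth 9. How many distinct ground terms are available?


Herbrand terms by depth:
Depth 0: 3 constants
Depth 1: 15 new terms (running total: 18)
Depth 2: 75 new terms (running total: 93)
Depth 3: 375 new terms (running total: 468)
Depth 4: 1875 new terms (running total: 2343)
Depth 5: 9375 new terms (running total: 11718)
Depth 6: 46875 new terms (running total: 58593)
Depth 7: 234375 new terms (running total: 292968)
Depth 8: 1171875 new terms (running total: 1464843)
Depth 9: 5859375 new terms (running total: 7324218)
Total distinct ground terms = 7324218

7324218


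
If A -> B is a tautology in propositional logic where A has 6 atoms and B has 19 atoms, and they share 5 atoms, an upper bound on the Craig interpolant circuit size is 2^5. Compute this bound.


Shared atoms = 5
Craig interpolant size bound = 2^5
= 32

32


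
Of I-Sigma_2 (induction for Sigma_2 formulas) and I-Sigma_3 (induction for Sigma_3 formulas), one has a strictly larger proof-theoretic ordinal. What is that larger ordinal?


Proof-theoretic ordinal of I-Sigma_2 (induction for Sigma_2 formulas): omega^(omega^omega)
Proof-theoretic ordinal of I-Sigma_3 (induction for Sigma_3 formulas): omega^(omega^(omega^omega))
Comparing: omega^(omega^omega) < omega^(omega^(omega^omega)).
The larger ordinal is omega^(omega^(omega^omega)) (from I-Sigma_3 (induction for Sigma_3 formulas)).

omega^(omega^(omega^omega))


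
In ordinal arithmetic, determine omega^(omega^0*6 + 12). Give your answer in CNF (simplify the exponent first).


omega^(omega^0*6 + 12):
omega^0 = 1, so the exponent is 6 + 12 = 18 (finite ordinal addition).
Result = omega^18, already a single CNF term.

omega^18


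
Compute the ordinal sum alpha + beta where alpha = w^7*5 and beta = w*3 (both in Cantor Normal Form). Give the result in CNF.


Ordinal addition w^7*5 + w*3:
Leading exponent of alpha (7) > leading exponent of beta (1).
Since alpha's term has higher exponent than beta's leading term,
the sum is simply alpha followed by beta.
Result = w^7*5 + w*3

w^7*5 + w*3


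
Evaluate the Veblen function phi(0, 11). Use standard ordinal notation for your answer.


phi(0, 11):
phi(0, beta) = omega^beta by definition.
phi(0, 11) = omega^11

omega^11


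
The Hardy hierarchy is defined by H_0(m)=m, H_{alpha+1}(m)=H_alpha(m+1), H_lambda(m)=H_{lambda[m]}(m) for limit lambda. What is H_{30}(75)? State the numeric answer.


H_30(75):
For finite ordinals k, H_k(n) = n + k (each successor step adds 1).
H_30(75) = 75 + 30 = 105

105


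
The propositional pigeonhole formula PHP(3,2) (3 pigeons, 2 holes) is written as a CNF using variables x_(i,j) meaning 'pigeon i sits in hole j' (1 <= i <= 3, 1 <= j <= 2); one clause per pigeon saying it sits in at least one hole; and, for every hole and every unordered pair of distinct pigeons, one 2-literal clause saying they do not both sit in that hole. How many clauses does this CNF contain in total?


PHP(3,2): 3 pigeons, 2 holes, 3*2 = 6 variables.
- pigeon clauses: one per pigeon -> 3 clauses
- hole clauses: 2 holes * C(3,2) = 2 * 3 -> 6 clauses
Total clauses = 3 + 6 = 9

9


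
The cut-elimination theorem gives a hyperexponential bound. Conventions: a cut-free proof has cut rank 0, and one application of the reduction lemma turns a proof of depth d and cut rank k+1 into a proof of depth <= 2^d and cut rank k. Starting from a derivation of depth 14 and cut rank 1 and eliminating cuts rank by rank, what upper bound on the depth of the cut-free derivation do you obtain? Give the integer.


Each rank reduction sends depth d to at most 2^d; cut rank r needs r reductions.
2_0(14) = 14
2_1(14) = 2^14 = 16384
Cut-free depth bound = 16384

16384


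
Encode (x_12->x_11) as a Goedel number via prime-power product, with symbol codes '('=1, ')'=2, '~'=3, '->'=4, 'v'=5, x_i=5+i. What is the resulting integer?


Formula: (x_12->x_11)
Symbol codes: [1, 17, 4, 16, 2]
Primes: [2, 3, 5, 7, 11]
p_1^1 = 2^1 = 2
p_2^17 = 3^17 = 129140163
p_3^4 = 5^4 = 625
p_4^16 = 7^16 = 33232930569601
p_5^2 = 11^2 = 121
Product = 649120543197300842725653750

649120543197300842725653750


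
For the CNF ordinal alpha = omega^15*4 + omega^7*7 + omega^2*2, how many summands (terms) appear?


CNF: omega^15*4 + omega^7*7 + omega^2*2
Count the summands separated by '+':
  term 1: omega^15*4
  term 2: omega^7*7
  term 3: omega^2*2
Total terms = 3

3


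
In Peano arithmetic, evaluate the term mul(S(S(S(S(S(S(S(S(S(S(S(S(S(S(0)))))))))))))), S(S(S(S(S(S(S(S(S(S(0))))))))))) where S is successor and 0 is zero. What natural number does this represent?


mul(S^14(0), S^10(0)):
S^14(0) = 14
S^10(0) = 10
14 * 10 = 140

140


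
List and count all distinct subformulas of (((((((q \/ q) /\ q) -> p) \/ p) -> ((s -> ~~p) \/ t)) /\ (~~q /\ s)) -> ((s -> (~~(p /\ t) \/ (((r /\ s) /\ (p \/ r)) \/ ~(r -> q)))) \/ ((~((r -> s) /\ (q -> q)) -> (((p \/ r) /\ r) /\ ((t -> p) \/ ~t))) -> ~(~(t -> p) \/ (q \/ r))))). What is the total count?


Formula: (((((((q \/ q) /\ q) -> p) \/ p) -> ((s -> ~~p) \/ t)) /\ (~~q /\ s)) -> ((s -> (~~(p /\ t) \/ (((r /\ s) /\ (p \/ r)) \/ ~(r -> q)))) \/ ((~((r -> s) /\ (q -> q)) -> (((p \/ r) /\ r) /\ ((t -> p) \/ ~t))) -> ~(~(t -> p) \/ (q \/ r)))))
Subformulas found:
  1. r
  2. p
  3. q
  4. s
  5. t
  6. ~t
  7. ~p
  8. ~q
  9. ~~p
  10. ~~q
  11. (r -> q)
  12. (r /\ s)
  13. (q -> q)
  14. (p /\ t)
  15. (q \/ r)
  16. (r -> s)
  17. (q \/ q)
  18. (t -> p)
  19. (p \/ r)
  20. ~(p /\ t)
  21. ~(r -> q)
  22. ~(t -> p)
  23. ~~(p /\ t)
  24. (s -> ~~p)
  25. (~~q /\ s)
  26. ((q \/ q) /\ q)
  27. ((p \/ r) /\ r)
  28. ((t -> p) \/ ~t)
  29. ((s -> ~~p) \/ t)
  30. ((r /\ s) /\ (p \/ r))
  31. (((q \/ q) /\ q) -> p)
  32. ((r -> s) /\ (q -> q))
  33. ~((r -> s) /\ (q -> q))
  34. (~(t -> p) \/ (q \/ r))
  35. ~(~(t -> p) \/ (q \/ r))
  36. ((((q \/ q) /\ q) -> p) \/ p)
  37. (((r /\ s) /\ (p \/ r)) \/ ~(r -> q))
  38. (((p \/ r) /\ r) /\ ((t -> p) \/ ~t))
  39. (((((q \/ q) /\ q) -> p) \/ p) -> ((s -> ~~p) \/ t))
  40. (~~(p /\ t) \/ (((r /\ s) /\ (p \/ r)) \/ ~(r -> q)))
  41. (s -> (~~(p /\ t) \/ (((r /\ s) /\ (p \/ r)) \/ ~(r -> q))))
  42. (~((r -> s) /\ (q -> q)) -> (((p \/ r) /\ r) /\ ((t -> p) \/ ~t)))
  43. ((((((q \/ q) /\ q) -> p) \/ p) -> ((s -> ~~p) \/ t)) /\ (~~q /\ s))
  44. ((~((r -> s) /\ (q -> q)) -> (((p \/ r) /\ r) /\ ((t -> p) \/ ~t))) -> ~(~(t -> p) \/ (q \/ r)))
  45. ((s -> (~~(p /\ t) \/ (((r /\ s) /\ (p \/ r)) \/ ~(r -> q)))) \/ ((~((r -> s) /\ (q -> q)) -> (((p \/ r) /\ r) /\ ((t -> p) \/ ~t))) -> ~(~(t -> p) \/ (q \/ r))))
  46. (((((((q \/ q) /\ q) -> p) \/ p) -> ((s -> ~~p) \/ t)) /\ (~~q /\ s)) -> ((s -> (~~(p /\ t) \/ (((r /\ s) /\ (p \/ r)) \/ ~(r -> q)))) \/ ((~((r -> s) /\ (q -> q)) -> (((p \/ r) /\ r) /\ ((t -> p) \/ ~t))) -> ~(~(t -> p) \/ (q \/ r)))))
Total distinct subformulas = 46

46


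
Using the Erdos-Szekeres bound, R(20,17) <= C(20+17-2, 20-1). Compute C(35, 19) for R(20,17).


R(20,17) <= C(20+17-2, 20-1) = C(35, 19)
C(35, 19) = 35! / (19! * 16!)
= 4059928950

4059928950


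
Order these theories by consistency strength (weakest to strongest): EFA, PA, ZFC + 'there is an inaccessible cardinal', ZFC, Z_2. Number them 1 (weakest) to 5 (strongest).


Ordering by consistency strength:
1. EFA
2. PA
3. Z_2
4. ZFC
5. ZFC + 'there is an inaccessible cardinal'


EFA=1, PA=2, ZFC + 'there is an inaccessible cardinal'=5, ZFC=4, Z_2=3


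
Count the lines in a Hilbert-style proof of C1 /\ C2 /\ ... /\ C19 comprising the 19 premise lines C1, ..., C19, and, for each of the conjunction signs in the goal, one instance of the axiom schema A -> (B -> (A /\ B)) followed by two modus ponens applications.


Conjoining 19 premises:
- 19 premise lines
- the goal has 18 conjunction signs; each costs 1 axiom instance + 2 MP = 3 lines: 3 * 18 = 54
Total = 19 + 54 = 73 lines.

73


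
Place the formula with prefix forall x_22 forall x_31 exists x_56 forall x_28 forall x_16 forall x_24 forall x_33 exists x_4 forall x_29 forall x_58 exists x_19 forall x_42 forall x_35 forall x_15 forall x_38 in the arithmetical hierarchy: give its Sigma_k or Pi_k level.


Leading quantifier is forall, so the class is Pi.
Number of quantifier blocks = alternations + 1 = 6 + 1 = 7.
Classification: Pi_7

Pi_7


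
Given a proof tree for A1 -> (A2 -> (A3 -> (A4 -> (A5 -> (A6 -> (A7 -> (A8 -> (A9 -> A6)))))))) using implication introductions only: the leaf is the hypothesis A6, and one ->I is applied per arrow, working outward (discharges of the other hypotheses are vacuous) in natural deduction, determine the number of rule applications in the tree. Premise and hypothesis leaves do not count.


The formula has 9 arrows (->); its innermost consequent A6 is one of the antecedents,
so the proof starts from the hypothesis leaf A6 (not a rule application) and closes one arrow per ->I.
Building A1 -> (A2 -> (A3 -> (A4 -> (A5 -> (A6 -> (A7 -> (A8 -> (A9 -> A6)))))))) therefore takes 9 nested implication introductions.
Total inference nodes = 9

9


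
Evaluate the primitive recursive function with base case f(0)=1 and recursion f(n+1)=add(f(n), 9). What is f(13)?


f(0) = 1
f(1) = add(f(0), 9) = add(1, 9) = 10
f(2) = add(f(1), 9) = add(10, 9) = 19
f(3) = add(f(2), 9) = add(19, 9) = 28
f(4) = add(f(3), 9) = add(28, 9) = 37
f(5) = add(f(4), 9) = add(37, 9) = 46
f(6) = add(f(5), 9) = add(46, 9) = 55
f(7) = add(f(6), 9) = add(55, 9) = 64
f(8) = add(f(7), 9) = add(64, 9) = 73
f(9) = add(f(8), 9) = add(73, 9) = 82
f(10) = add(f(9), 9) = add(82, 9) = 91
f(11) = add(f(10), 9) = add(91, 9) = 100
f(12) = add(f(11), 9) = add(100, 9) = 109
f(13) = add(f(12), 9) = add(109, 9) = 118


118


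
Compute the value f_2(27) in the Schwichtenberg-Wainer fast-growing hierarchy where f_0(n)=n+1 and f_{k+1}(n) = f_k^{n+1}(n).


f_2(27) = f_1^28(27)
f_1(m) = 2m + 1.
Iterating: f_1^k(n) = 2^k*(n+1) - 1.
f_2(27) = 2^28*(27+1) - 1 = 268435456*28 - 1 = 7516192767

7516192767


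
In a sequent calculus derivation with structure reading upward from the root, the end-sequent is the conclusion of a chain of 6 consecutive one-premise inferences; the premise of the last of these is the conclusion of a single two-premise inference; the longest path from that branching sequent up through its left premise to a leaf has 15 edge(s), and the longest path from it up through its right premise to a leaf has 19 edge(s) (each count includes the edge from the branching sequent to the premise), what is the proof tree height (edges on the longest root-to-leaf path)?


Longest path through the left premise: 15 edges (measured from the branching sequent)
Longest path through the right premise: 19 edges
Height of the subtree rooted at the branching sequent: max(15, 19) = 19
The branching sequent sits 6 edges above the root (the chain of one-premise inferences), so height = 19 + 6 = 25

25


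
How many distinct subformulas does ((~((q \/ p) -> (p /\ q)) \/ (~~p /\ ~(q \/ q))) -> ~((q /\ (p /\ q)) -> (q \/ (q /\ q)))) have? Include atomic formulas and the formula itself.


Formula: ((~((q \/ p) -> (p /\ q)) \/ (~~p /\ ~(q \/ q))) -> ~((q /\ (p /\ q)) -> (q \/ (q /\ q))))
Subformulas found:
  1. q
  2. p
  3. ~p
  4. ~~p
  5. (q \/ p)
  6. (p /\ q)
  7. (q /\ q)
  8. (q \/ q)
  9. ~(q \/ q)
  10. (q \/ (q /\ q))
  11. (q /\ (p /\ q))
  12. (~~p /\ ~(q \/ q))
  13. ((q \/ p) -> (p /\ q))
  14. ~((q \/ p) -> (p /\ q))
  15. ((q /\ (p /\ q)) -> (q \/ (q /\ q)))
  16. ~((q /\ (p /\ q)) -> (q \/ (q /\ q)))
  17. (~((q \/ p) -> (p /\ q)) \/ (~~p /\ ~(q \/ q)))
  18. ((~((q \/ p) -> (p /\ q)) \/ (~~p /\ ~(q \/ q))) -> ~((q /\ (p /\ q)) -> (q \/ (q /\ q))))
Total distinct subformulas = 18

18


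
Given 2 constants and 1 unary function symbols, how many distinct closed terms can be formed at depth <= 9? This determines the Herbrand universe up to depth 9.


Herbrand terms by depth:
Depth 0: 2 constants
Depth 1: 2 new terms (running total: 4)
Depth 2: 2 new terms (running total: 6)
Depth 3: 2 new terms (running total: 8)
Depth 4: 2 new terms (running total: 10)
Depth 5: 2 new terms (running total: 12)
Depth 6: 2 new terms (running total: 14)
Depth 7: 2 new terms (running total: 16)
Depth 8: 2 new terms (running total: 18)
Depth 9: 2 new terms (running total: 20)
Total distinct ground terms = 20

20


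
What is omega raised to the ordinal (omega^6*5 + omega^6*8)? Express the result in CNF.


omega^(omega^6*5 + omega^6*8):
Both terms of the exponent have the same exponent 6, so they merge: omega^6*5 + omega^6*8 = omega^6*(5+8) = omega^6*13.
omega raised to a CNF ordinal is a single CNF term: Result = omega^(omega^6*13)

omega^(omega^6*13)


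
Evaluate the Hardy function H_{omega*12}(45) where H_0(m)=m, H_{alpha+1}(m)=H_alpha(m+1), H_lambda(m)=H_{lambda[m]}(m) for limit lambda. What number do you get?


H_{omega*12}(45):
For the Hardy hierarchy, H_{omega*k}(n) = 2^k * n.
2^12 = 4096.
4096 * 45 = 184320

184320


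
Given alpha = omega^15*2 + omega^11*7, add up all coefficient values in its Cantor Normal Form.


CNF: omega^15*2 + omega^11*7
Coefficients: 2 + 7 = 9

9


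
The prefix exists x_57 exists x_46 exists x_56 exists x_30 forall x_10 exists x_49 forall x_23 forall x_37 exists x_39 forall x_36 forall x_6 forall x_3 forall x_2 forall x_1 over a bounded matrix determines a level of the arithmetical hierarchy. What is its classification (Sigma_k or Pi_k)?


Leading quantifier is exists, so the class is Sigma.
Number of quantifier blocks = alternations + 1 = 5 + 1 = 6.
Classification: Sigma_6

Sigma_6


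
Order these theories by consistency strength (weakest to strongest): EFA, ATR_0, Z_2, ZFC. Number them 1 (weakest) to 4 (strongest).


Ordering by consistency strength:
1. EFA
2. ATR_0
3. Z_2
4. ZFC


EFA=1, ATR_0=2, Z_2=3, ZFC=4


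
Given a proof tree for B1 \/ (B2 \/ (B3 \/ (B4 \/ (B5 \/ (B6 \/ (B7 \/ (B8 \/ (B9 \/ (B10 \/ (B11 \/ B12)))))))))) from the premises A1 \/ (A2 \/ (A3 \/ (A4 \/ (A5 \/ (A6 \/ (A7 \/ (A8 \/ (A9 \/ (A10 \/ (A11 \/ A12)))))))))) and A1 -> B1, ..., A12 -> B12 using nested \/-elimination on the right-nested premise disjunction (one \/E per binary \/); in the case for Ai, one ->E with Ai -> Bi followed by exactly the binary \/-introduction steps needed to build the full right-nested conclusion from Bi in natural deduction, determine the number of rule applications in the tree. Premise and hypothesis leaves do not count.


Constructive dilemma with 12 branches, all disjunctions right-nested:
- \/E: the premise has 11 binary \/, each eliminated once: 11 nodes.
- ->E: one per case (Ai with Ai -> Bi gives Bi): 12 nodes.
- \/I: in case i < n, Bi needs 1 step to form Bi \/ (B(i+1) \/ ...) and then i-1 steps to prepend B(i-1), ..., B1, i.e. i steps; in case i = n, B12 needs 11 prepend steps.
  \/I total = (1 + 2 + ... + 11) + 11 = 66 + 11 = 77 nodes.
Total = 11 + 12 + 77 = 100

100


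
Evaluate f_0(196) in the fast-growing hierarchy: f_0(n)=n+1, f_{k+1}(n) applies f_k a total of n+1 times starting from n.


f_0(196) = 196 + 1 = 197

197


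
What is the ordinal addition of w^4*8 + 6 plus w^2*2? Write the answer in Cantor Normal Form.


Ordinal addition (w^4*8 + 6) + w^2*2:
alpha's leading term has exponent 4 > beta's exponent 2, so it survives.
alpha's tail term has exponent 0 < beta's exponent 2, so it is absorbed by beta.
In ordinal addition, any term followed by a strictly larger-exponent term is absorbed.
Result = w^4*8 + w^2*2

w^4*8 + w^2*2


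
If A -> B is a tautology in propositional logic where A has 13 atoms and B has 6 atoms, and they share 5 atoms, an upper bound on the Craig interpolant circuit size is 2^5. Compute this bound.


Shared atoms = 5
Craig interpolant size bound = 2^5
= 32

32


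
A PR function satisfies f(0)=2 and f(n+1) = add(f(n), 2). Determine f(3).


f(0) = 2
f(1) = add(f(0), 2) = add(2, 2) = 4
f(2) = add(f(1), 2) = add(4, 2) = 6
f(3) = add(f(2), 2) = add(6, 2) = 8


8


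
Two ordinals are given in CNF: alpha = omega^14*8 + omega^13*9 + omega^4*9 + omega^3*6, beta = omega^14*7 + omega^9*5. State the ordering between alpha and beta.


Compare term by term from highest exponent:
alpha = omega^14*8 + omega^13*9 + omega^4*9 + omega^3*6
beta = omega^14*7 + omega^9*5
Term 1: alpha has omega^14*8, beta has omega^14*7
Term 2: alpha has omega^13*9, beta has omega^9*5
Term 3: alpha has omega^4*9, beta has omega^0*0
Term 4: alpha has omega^3*6, beta has omega^0*0
Result: alpha > beta

alpha > beta


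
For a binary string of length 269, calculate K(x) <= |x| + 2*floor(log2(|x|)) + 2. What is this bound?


floor(log2(269)) = 8
2 * 8 = 16
K(x) <= 269 + 16 + 2 = 287

287


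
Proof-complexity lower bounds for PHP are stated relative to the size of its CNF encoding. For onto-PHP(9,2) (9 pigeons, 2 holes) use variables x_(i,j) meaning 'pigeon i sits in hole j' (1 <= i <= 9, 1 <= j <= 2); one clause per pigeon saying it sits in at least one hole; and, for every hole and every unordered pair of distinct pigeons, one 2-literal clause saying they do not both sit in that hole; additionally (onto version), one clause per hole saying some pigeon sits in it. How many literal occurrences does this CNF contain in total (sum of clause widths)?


onto-PHP(9,2): 9 pigeons, 2 holes, 9*2 = 18 variables.
- pigeon clauses: one per pigeon -> 9 clauses of width 2 -> 18 literals
- hole clauses: 2 holes * C(9,2) = 2 * 36 -> 72 clauses of width 2 -> 144 literals
- onto clauses: one per hole -> 2 clauses of width 9 -> 18 literals
Total literal occurrences = 18 + 144 + 18 = 180

180


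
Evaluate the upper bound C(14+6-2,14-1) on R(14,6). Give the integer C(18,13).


R(14,6) <= C(14+6-2, 14-1) = C(18, 13)
C(18, 13) = 18! / (13! * 5!)
= 8568

8568


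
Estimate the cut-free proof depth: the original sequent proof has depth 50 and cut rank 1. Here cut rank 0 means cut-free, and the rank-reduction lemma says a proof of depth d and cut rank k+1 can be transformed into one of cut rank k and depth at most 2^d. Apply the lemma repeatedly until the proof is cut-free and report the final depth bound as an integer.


Each rank reduction sends depth d to at most 2^d; cut rank r needs r reductions.
2_0(50) = 50
2_1(50) = 2^50 = 1125899906842624
Cut-free depth bound = 1125899906842624

1125899906842624


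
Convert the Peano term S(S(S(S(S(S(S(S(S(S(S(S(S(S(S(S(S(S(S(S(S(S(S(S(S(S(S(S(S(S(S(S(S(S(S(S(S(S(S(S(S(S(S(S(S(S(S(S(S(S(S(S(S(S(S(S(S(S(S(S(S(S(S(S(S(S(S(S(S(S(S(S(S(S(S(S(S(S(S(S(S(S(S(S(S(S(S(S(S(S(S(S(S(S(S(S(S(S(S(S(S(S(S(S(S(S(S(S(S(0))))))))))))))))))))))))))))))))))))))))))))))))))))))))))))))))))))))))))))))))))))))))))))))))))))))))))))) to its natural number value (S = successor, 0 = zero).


Counting successors applied to 0:
109 applications of S to 0 = 109

109


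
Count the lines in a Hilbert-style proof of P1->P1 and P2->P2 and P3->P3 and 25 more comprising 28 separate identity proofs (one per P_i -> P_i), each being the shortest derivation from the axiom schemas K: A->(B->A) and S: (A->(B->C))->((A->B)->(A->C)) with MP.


The shortest proof of A->A from K and S in the Hilbert calculus has exactly 5 lines:
(1) K instance A->((A->A)->A), (2) S instance, (3) MP on 1,2, (4) K instance A->(A->A), (5) MP on 3,4.
For 28 independent identities: 28 * 5 = 140 lines total.

140


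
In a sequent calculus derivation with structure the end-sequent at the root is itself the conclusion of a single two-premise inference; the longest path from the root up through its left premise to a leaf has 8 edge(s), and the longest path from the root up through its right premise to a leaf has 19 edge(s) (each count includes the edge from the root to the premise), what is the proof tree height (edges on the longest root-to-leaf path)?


Longest path through the left premise: 8 edges (measured from the branching sequent)
Longest path through the right premise: 19 edges
Height of the subtree rooted at the branching sequent: max(8, 19) = 19
The branching sequent is the root itself.
Total height = 19

19


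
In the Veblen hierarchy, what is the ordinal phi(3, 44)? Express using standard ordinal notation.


phi(3, 44):
phi(3, beta) = eta_beta (the beta-th eta number, fixed point of zeta).
phi(3, 44) = eta_44

eta_44


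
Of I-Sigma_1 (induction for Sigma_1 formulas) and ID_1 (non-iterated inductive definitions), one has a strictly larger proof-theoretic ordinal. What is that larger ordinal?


Proof-theoretic ordinal of I-Sigma_1 (induction for Sigma_1 formulas): omega^omega
Proof-theoretic ordinal of ID_1 (non-iterated inductive definitions): psi_0(epsilon_{Omega+1})
Comparing: omega^omega < psi_0(epsilon_{Omega+1}).
The larger ordinal is psi_0(epsilon_{Omega+1}) (from ID_1 (non-iterated inductive definitions)).

psi_0(epsilon_{Omega+1})


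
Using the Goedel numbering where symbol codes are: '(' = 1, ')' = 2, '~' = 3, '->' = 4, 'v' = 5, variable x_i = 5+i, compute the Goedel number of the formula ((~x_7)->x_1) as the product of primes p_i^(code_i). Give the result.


Formula: ((~x_7)->x_1)
Symbol codes: [1, 1, 3, 12, 2, 4, 6, 2]
Primes: [2, 3, 5, 7, 11, 13, 17, 19]
p_1^1 = 2^1 = 2
p_2^1 = 3^1 = 3
p_3^3 = 5^3 = 125
p_4^12 = 7^12 = 13841287201
p_5^2 = 11^2 = 121
p_6^4 = 13^4 = 28561
p_7^6 = 17^6 = 24137569
p_8^2 = 19^2 = 361
Product = 312605959613434942783174596750

312605959613434942783174596750


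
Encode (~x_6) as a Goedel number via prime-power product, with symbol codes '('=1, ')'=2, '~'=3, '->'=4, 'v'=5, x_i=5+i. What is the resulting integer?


Formula: (~x_6)
Symbol codes: [1, 3, 11, 2]
Primes: [2, 3, 5, 7]
p_1^1 = 2^1 = 2
p_2^3 = 3^3 = 27
p_3^11 = 5^11 = 48828125
p_4^2 = 7^2 = 49
Product = 129199218750

129199218750


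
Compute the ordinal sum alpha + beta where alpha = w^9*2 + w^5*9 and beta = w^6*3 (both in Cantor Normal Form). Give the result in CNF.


Ordinal addition (w^9*2 + w^5*9) + w^6*3:
alpha's leading term has exponent 9 > beta's exponent 6, so it survives.
alpha's tail term has exponent 5 < beta's exponent 6, so it is absorbed by beta.
In ordinal addition, any term followed by a strictly larger-exponent term is absorbed.
Result = w^9*2 + w^6*3

w^9*2 + w^6*3


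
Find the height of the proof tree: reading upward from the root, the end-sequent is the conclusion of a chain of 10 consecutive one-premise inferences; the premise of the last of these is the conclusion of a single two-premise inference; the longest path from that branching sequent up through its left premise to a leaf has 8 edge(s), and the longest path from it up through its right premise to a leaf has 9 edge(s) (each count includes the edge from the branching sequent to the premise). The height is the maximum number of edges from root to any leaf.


Longest path through the left premise: 8 edges (measured from the branching sequent)
Longest path through the right premise: 9 edges
Height of the subtree rooted at the branching sequent: max(8, 9) = 9
The branching sequent sits 10 edges above the root (the chain of one-premise inferences), so height = 9 + 10 = 19

19


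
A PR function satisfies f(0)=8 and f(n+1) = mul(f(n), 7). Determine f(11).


f(0) = 8
f(1) = mul(f(0), 7) = mul(8, 7) = 56
f(2) = mul(f(1), 7) = mul(56, 7) = 392
f(3) = mul(f(2), 7) = mul(392, 7) = 2744
f(4) = mul(f(3), 7) = mul(2744, 7) = 19208
f(5) = mul(f(4), 7) = mul(19208, 7) = 134456
f(6) = mul(f(5), 7) = mul(134456, 7) = 941192
f(7) = mul(f(6), 7) = mul(941192, 7) = 6588344
f(8) = mul(f(7), 7) = mul(6588344, 7) = 46118408
f(9) = mul(f(8), 7) = mul(46118408, 7) = 322828856
f(10) = mul(f(9), 7) = mul(322828856, 7) = 2259801992
f(11) = mul(f(10), 7) = mul(2259801992, 7) = 15818613944


15818613944


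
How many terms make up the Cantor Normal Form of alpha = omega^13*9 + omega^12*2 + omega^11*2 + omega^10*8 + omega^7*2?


CNF: omega^13*9 + omega^12*2 + omega^11*2 + omega^10*8 + omega^7*2
Count the summands separated by '+':
  term 1: omega^13*9
  term 2: omega^12*2
  term 3: omega^11*2
  term 4: omega^10*8
  term 5: omega^7*2
Total terms = 5

5


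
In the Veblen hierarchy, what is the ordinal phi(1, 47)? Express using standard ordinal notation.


phi(1, 47):
phi(1, beta) = epsilon_beta (the beta-th epsilon number).
phi(1, 47) = epsilon_47

epsilon_47


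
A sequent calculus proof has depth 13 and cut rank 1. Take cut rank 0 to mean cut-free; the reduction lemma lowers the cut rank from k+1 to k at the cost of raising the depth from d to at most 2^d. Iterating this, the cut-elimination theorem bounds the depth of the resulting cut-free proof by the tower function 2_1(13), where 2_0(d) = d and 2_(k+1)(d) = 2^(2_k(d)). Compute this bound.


Each rank reduction sends depth d to at most 2^d; cut rank r needs r reductions.
2_0(13) = 13
2_1(13) = 2^13 = 8192
Cut-free depth bound = 8192

8192


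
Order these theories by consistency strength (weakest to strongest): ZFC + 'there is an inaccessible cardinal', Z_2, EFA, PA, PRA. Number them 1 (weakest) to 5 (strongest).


Ordering by consistency strength:
1. EFA
2. PRA
3. PA
4. Z_2
5. ZFC + 'there is an inaccessible cardinal'


ZFC + 'there is an inaccessible cardinal'=5, Z_2=4, EFA=1, PA=3, PRA=2


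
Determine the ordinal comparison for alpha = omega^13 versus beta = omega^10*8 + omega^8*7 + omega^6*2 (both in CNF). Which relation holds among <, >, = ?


Compare term by term from highest exponent:
alpha = omega^13
beta = omega^10*8 + omega^8*7 + omega^6*2
Term 1: alpha has omega^13*1, beta has omega^10*8
Term 2: alpha has omega^0*0, beta has omega^8*7
Term 3: alpha has omega^0*0, beta has omega^6*2
Result: alpha > beta

alpha > beta


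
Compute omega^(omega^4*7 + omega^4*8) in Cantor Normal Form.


omega^(omega^4*7 + omega^4*8):
Both terms of the exponent have the same exponent 4, so they merge: omega^4*7 + omega^4*8 = omega^4*(7+8) = omega^4*15.
omega raised to a CNF ordinal is a single CNF term: Result = omega^(omega^4*15)

omega^(omega^4*15)


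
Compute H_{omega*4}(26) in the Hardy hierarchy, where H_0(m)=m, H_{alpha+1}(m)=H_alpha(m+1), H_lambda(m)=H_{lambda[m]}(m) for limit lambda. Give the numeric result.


H_{omega*4}(26):
For the Hardy hierarchy, H_{omega*k}(n) = 2^k * n.
2^4 = 16.
16 * 26 = 416

416


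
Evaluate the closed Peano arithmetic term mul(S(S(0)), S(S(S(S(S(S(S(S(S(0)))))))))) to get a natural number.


mul(S^2(0), S^9(0)):
S^2(0) = 2
S^9(0) = 9
2 * 9 = 18

18


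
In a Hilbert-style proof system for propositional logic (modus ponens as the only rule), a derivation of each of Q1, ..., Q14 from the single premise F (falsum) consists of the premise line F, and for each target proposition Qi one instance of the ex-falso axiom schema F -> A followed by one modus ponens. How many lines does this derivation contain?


Ex falso, line by line:
- 1 premise line (F)
- 14 targets, each needing 1 axiom instance (F -> Qi) + 1 MP = 2 lines: 2 * 14 = 28
Total = 1 + 28 = 29 lines.

29


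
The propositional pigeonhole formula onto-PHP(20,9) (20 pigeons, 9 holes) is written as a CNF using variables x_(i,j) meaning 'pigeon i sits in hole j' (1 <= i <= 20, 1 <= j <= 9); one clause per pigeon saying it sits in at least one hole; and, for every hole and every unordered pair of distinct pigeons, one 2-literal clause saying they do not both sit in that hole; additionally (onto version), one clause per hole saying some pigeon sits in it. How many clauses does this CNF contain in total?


onto-PHP(20,9): 20 pigeons, 9 holes, 20*9 = 180 variables.
- pigeon clauses: one per pigeon -> 20 clauses
- hole clauses: 9 holes * C(20,2) = 9 * 190 -> 1710 clauses
- onto clauses: one per hole -> 9 clauses
Total clauses = 20 + 1710 + 9 = 1739

1739


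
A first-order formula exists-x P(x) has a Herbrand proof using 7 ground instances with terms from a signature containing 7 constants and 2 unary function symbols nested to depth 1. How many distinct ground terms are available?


Herbrand terms by depth:
Depth 0: 7 constants
Depth 1: 14 new terms (running total: 21)
Total distinct ground terms = 21

21


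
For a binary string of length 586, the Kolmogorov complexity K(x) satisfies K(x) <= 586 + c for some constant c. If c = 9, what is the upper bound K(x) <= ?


K(x) <= |x| + c = 586 + 9 = 595

595


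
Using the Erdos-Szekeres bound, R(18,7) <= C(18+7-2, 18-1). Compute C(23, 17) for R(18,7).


R(18,7) <= C(18+7-2, 18-1) = C(23, 17)
C(23, 17) = 23! / (17! * 6!)
= 100947

100947


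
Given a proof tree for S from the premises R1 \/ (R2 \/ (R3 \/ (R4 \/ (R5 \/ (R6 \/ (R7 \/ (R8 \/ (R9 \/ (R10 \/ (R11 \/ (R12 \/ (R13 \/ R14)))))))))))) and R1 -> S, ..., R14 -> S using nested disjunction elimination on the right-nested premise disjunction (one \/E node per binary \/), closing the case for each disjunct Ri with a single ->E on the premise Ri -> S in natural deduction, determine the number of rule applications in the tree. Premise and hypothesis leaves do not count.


The premise R1 \/ (R2 \/ (R3 \/ (R4 \/ (R5 \/ (R6 \/ (R7 \/ (R8 \/ (R9 \/ (R10 \/ (R11 \/ (R12 \/ (R13 \/ R14)))))))))))) contains 14 disjuncts, hence 13 binary \/ connectives.
- Each binary \/ is eliminated once: 13 \/E nodes.
- Each of the 14 cases Ri derives S by one ->E with Ri -> S: 14 ->E nodes.
Total = 13 + 14 = 27

27


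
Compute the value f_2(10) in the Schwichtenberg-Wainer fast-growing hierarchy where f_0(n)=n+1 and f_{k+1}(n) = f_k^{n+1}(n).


f_2(10) = f_1^11(10)
f_1(m) = 2m + 1.
Iterating: f_1^k(n) = 2^k*(n+1) - 1.
f_2(10) = 2^11*(10+1) - 1 = 2048*11 - 1 = 22527

22527


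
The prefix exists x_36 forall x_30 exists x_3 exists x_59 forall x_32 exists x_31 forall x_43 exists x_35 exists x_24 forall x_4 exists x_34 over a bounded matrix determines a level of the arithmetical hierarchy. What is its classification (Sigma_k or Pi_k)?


Leading quantifier is exists, so the class is Sigma.
Number of quantifier blocks = alternations + 1 = 8 + 1 = 9.
Classification: Sigma_9

Sigma_9


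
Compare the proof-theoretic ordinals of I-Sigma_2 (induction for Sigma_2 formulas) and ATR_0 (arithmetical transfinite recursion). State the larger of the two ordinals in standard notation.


Proof-theoretic ordinal of I-Sigma_2 (induction for Sigma_2 formulas): omega^(omega^omega)
Proof-theoretic ordinal of ATR_0 (arithmetical transfinite recursion): Gamma_0
Comparing: omega^(omega^omega) < Gamma_0.
The larger ordinal is Gamma_0 (from ATR_0 (arithmetical transfinite recursion)).

Gamma_0


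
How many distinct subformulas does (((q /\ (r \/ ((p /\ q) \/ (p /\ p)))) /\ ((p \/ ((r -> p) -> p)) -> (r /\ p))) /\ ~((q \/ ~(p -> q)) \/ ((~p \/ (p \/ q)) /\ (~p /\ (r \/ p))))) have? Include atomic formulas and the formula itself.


Formula: (((q /\ (r \/ ((p /\ q) \/ (p /\ p)))) /\ ((p \/ ((r -> p) -> p)) -> (r /\ p))) /\ ~((q \/ ~(p -> q)) \/ ((~p \/ (p \/ q)) /\ (~p /\ (r \/ p)))))
Subformulas found:
  1. r
  2. q
  3. p
  4. ~p
  5. (r /\ p)
  6. (p /\ q)
  7. (r -> p)
  8. (r \/ p)
  9. (p \/ q)
  10. (p /\ p)
  11. (p -> q)
  12. ~(p -> q)
  13. ((r -> p) -> p)
  14. (~p \/ (p \/ q))
  15. (~p /\ (r \/ p))
  16. (q \/ ~(p -> q))
  17. ((p /\ q) \/ (p /\ p))
  18. (p \/ ((r -> p) -> p))
  19. (r \/ ((p /\ q) \/ (p /\ p)))
  20. ((p \/ ((r -> p) -> p)) -> (r /\ p))
  21. (q /\ (r \/ ((p /\ q) \/ (p /\ p))))
  22. ((~p \/ (p \/ q)) /\ (~p /\ (r \/ p)))
  23. ((q \/ ~(p -> q)) \/ ((~p \/ (p \/ q)) /\ (~p /\ (r \/ p))))
  24. ~((q \/ ~(p -> q)) \/ ((~p \/ (p \/ q)) /\ (~p /\ (r \/ p))))
  25. ((q /\ (r \/ ((p /\ q) \/ (p /\ p)))) /\ ((p \/ ((r -> p) -> p)) -> (r /\ p)))
  26. (((q /\ (r \/ ((p /\ q) \/ (p /\ p)))) /\ ((p \/ ((r -> p) -> p)) -> (r /\ p))) /\ ~((q \/ ~(p -> q)) \/ ((~p \/ (p \/ q)) /\ (~p /\ (r \/ p)))))
Total distinct subformulas = 26

26


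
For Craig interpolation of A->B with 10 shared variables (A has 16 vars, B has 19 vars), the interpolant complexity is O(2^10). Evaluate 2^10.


Shared atoms = 10
Craig interpolant size bound = 2^10
= 1024

1024


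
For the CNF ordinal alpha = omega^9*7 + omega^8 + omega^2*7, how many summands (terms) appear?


CNF: omega^9*7 + omega^8 + omega^2*7
Count the summands separated by '+':
  term 1: omega^9*7
  term 2: omega^8
  term 3: omega^2*7
Total terms = 3

3


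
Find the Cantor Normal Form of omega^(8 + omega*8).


omega^(8 + omega*8):
In ordinal addition a term is absorbed by a following term of strictly larger exponent: 0 < 1, so 8 + omega*8 = omega*8.
omega raised to a CNF ordinal is a single CNF term: Result = omega^(omega*8)

omega^(omega*8)


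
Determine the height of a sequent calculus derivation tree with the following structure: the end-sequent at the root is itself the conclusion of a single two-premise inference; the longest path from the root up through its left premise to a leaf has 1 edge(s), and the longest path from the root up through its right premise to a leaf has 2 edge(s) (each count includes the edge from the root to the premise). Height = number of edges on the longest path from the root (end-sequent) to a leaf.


Longest path through the left premise: 1 edges (measured from the branching sequent)
Longest path through the right premise: 2 edges
Height of the subtree rooted at the branching sequent: max(1, 2) = 2
The branching sequent is the root itself.
Total height = 2

2


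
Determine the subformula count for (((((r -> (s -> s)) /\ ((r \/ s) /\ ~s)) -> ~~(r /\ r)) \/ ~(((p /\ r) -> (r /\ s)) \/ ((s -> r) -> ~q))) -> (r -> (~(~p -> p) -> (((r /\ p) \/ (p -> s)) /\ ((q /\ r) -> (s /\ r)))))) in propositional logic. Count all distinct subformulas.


Formula: (((((r -> (s -> s)) /\ ((r \/ s) /\ ~s)) -> ~~(r /\ r)) \/ ~(((p /\ r) -> (r /\ s)) \/ ((s -> r) -> ~q))) -> (r -> (~(~p -> p) -> (((r /\ p) \/ (p -> s)) /\ ((q /\ r) -> (s /\ r))))))
Subformulas found:
  1. r
  2. p
  3. q
  4. s
  5. ~p
  6. ~s
  7. ~q
  8. (s -> r)
  9. (r \/ s)
  10. (r /\ p)
  11. (p /\ r)
  12. (s /\ r)
  13. (r /\ s)
  14. (p -> s)
  15. (q /\ r)
  16. (r /\ r)
  17. (s -> s)
  18. ~(r /\ r)
  19. (~p -> p)
  20. ~~(r /\ r)
  21. ~(~p -> p)
  22. (r -> (s -> s))
  23. ((s -> r) -> ~q)
  24. ((r \/ s) /\ ~s)
  25. ((p /\ r) -> (r /\ s))
  26. ((r /\ p) \/ (p -> s))
  27. ((q /\ r) -> (s /\ r))
  28. ((r -> (s -> s)) /\ ((r \/ s) /\ ~s))
  29. (((p /\ r) -> (r /\ s)) \/ ((s -> r) -> ~q))
  30. ~(((p /\ r) -> (r /\ s)) \/ ((s -> r) -> ~q))
  31. (((r /\ p) \/ (p -> s)) /\ ((q /\ r) -> (s /\ r)))
  32. (((r -> (s -> s)) /\ ((r \/ s) /\ ~s)) -> ~~(r /\ r))
  33. (~(~p -> p) -> (((r /\ p) \/ (p -> s)) /\ ((q /\ r) -> (s /\ r))))
  34. (r -> (~(~p -> p) -> (((r /\ p) \/ (p -> s)) /\ ((q /\ r) -> (s /\ r)))))
  35. ((((r -> (s -> s)) /\ ((r \/ s) /\ ~s)) -> ~~(r /\ r)) \/ ~(((p /\ r) -> (r /\ s)) \/ ((s -> r) -> ~q)))
  36. (((((r -> (s -> s)) /\ ((r \/ s) /\ ~s)) -> ~~(r /\ r)) \/ ~(((p /\ r) -> (r /\ s)) \/ ((s -> r) -> ~q))) -> (r -> (~(~p -> p) -> (((r /\ p) \/ (p -> s)) /\ ((q /\ r) -> (s /\ r))))))
Total distinct subformulas = 36

36


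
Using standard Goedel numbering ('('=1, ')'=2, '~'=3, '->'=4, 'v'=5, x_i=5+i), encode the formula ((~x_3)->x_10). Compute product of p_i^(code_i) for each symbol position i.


Formula: ((~x_3)->x_10)
Symbol codes: [1, 1, 3, 8, 2, 4, 15, 2]
Primes: [2, 3, 5, 7, 11, 13, 17, 19]
p_1^1 = 2^1 = 2
p_2^1 = 3^1 = 3
p_3^3 = 5^3 = 125
p_4^8 = 7^8 = 5764801
p_5^2 = 11^2 = 121
p_6^4 = 13^4 = 28561
p_7^15 = 17^15 = 2862423051509815793
p_8^2 = 19^2 = 361
Product = 15439932082825569702921853614734184750

15439932082825569702921853614734184750


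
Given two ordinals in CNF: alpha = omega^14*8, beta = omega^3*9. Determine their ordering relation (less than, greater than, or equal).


Compare term by term from highest exponent:
alpha = omega^14*8
beta = omega^3*9
Term 1: alpha has omega^14*8, beta has omega^3*9
Result: alpha > beta

alpha > beta


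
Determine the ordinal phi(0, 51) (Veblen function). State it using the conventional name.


phi(0, 51):
phi(0, beta) = omega^beta by definition.
phi(0, 51) = omega^51

omega^51


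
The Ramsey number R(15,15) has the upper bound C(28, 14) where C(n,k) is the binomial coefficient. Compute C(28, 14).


R(15,15) <= C(15+15-2, 15-1) = C(28, 14)
C(28, 14) = 28! / (14! * 14!)
= 40116600

40116600


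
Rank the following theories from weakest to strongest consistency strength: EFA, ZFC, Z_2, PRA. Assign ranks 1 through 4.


Ordering by consistency strength:
1. EFA
2. PRA
3. Z_2
4. ZFC


EFA=1, ZFC=4, Z_2=3, PRA=2


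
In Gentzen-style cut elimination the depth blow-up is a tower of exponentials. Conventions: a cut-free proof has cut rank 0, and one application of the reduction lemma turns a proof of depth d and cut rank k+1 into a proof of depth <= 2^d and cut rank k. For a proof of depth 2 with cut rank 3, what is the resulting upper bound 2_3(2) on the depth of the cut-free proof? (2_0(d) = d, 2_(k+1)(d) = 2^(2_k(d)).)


Each rank reduction sends depth d to at most 2^d; cut rank r needs r reductions.
2_0(2) = 2
2_1(2) = 2^2 = 4
2_2(2) = 2^4 = 16
2_3(2) = 2^16 = 65536
Cut-free depth bound = 65536

65536


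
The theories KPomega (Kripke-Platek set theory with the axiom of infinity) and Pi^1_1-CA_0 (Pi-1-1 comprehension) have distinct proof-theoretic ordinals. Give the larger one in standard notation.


Proof-theoretic ordinal of KPomega (Kripke-Platek set theory with the axiom of infinity): psi_0(epsilon_{Omega+1})
Proof-theoretic ordinal of Pi^1_1-CA_0 (Pi-1-1 comprehension): psi_0(Omega_omega)
Comparing: psi_0(epsilon_{Omega+1}) < psi_0(Omega_omega).
The larger ordinal is psi_0(Omega_omega) (from Pi^1_1-CA_0 (Pi-1-1 comprehension)).

psi_0(Omega_omega)


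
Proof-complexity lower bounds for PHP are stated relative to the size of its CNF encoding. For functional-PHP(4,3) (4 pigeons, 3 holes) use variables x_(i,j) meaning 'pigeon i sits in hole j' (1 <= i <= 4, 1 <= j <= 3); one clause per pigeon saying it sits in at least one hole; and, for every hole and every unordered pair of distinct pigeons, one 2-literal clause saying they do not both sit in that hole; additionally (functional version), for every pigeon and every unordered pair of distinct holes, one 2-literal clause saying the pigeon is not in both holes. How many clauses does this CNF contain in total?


functional-PHP(4,3): 4 pigeons, 3 holes, 4*3 = 12 variables.
- pigeon clauses: one per pigeon -> 4 clauses
- hole clauses: 3 holes * C(4,2) = 3 * 6 -> 18 clauses
- functional clauses: 4 pigeons * C(3,2) = 4 * 3 -> 12 clauses
Total clauses = 4 + 18 + 12 = 34

34


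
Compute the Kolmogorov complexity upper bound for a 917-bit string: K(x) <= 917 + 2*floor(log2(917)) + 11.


floor(log2(917)) = 9
2 * 9 = 18
K(x) <= 917 + 18 + 11 = 946

946


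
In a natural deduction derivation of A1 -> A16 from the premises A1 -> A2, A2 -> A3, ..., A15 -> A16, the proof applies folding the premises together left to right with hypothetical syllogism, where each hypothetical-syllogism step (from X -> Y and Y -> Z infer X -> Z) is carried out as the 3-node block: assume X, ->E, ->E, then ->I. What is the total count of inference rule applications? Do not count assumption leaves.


There are 15 premises in the chain. The first HS step combines premises 1 and 2; each further premise needs one more HS step.
So 15 premises require 15 - 1 = 14 hypothetical-syllogism steps.
Each HS step uses 3 inference nodes (->E, ->E, ->I).
14 * 3 = 42 total inference nodes.

42
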